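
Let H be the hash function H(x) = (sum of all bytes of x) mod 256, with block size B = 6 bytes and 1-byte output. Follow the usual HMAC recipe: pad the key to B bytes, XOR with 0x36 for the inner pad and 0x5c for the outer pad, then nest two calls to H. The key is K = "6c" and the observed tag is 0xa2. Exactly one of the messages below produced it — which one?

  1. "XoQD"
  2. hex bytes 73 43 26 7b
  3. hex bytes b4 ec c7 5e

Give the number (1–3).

Key "6c" = 36 63 is 2 bytes ≤ B = 6; zero-pad to 6 bytes: K' = 36 63 00 00 00 00.
K' ⊕ ipad = 00 55 36 36 36 36; K' ⊕ opad = 6a 3f 5c 5c 5c 5c.
m1: inner = H(00 55 36 36 36 36 58 6f 51 44) = 89; tag = H(6a 3f 5c 5c 5c 5c 89) = a2 ← matches
m2: inner = H(00 55 36 36 36 36 73 43 26 7b) = 84; tag = H(6a 3f 5c 5c 5c 5c 84) = 9d
m3: inner = H(00 55 36 36 36 36 b4 ec c7 5e) = f2; tag = H(6a 3f 5c 5c 5c 5c f2) = 0b

1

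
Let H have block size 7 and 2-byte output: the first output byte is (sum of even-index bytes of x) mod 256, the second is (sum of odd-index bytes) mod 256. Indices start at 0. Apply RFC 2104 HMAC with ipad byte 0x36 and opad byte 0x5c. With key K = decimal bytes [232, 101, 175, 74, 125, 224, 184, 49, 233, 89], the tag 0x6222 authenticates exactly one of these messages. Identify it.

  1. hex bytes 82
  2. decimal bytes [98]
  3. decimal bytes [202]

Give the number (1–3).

3

Key decimal bytes [232, 101, 175, 74, 125, 224, 184, 49, 233, 89] = e8 65 af 4a 7d e0 b8 31 e9 59 is 10 bytes > B = 7, so hash it first: H(key) = b5 19, then zero-pad to 7 bytes: K' = b5 19 00 00 00 00 00.
K' ⊕ ipad = 83 2f 36 36 36 36 36; K' ⊕ opad = e9 45 5c 5c 5c 5c 5c.
m1: inner = H(83 2f 36 36 36 36 36 82) = 25 1d; tag = H(e9 45 5c 5c 5c 5c 5c 25 1d) = 1a22
m2: inner = H(83 2f 36 36 36 36 36 62) = 25 fd; tag = H(e9 45 5c 5c 5c 5c 5c 25 fd) = fa22
m3: inner = H(83 2f 36 36 36 36 36 ca) = 25 65; tag = H(e9 45 5c 5c 5c 5c 5c 25 65) = 6222 ← matches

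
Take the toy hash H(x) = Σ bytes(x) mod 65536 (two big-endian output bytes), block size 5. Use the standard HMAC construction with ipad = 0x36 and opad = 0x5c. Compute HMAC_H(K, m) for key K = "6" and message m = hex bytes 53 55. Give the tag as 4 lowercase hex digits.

025b

Key "6" = 36 is 1 byte ≤ B = 5; zero-pad to 5 bytes: K' = 36 00 00 00 00.
K' ⊕ ipad = 00 36 36 36 36.  K' ⊕ opad = 6a 5c 5c 5c 5c.
Inner input = (K'⊕ipad) ∥ m = 00 36 36 36 36 ∥ 53 55.
Inner hash: sum = 0+54+54+54+54+83+85 = 384 → 01 80.
Outer input = (K'⊕opad) ∥ inner = 6a 5c 5c 5c 5c ∥ 01 80.
Outer hash (tag): sum = 106+92+92+92+92+1+128 = 603 → 02 5b.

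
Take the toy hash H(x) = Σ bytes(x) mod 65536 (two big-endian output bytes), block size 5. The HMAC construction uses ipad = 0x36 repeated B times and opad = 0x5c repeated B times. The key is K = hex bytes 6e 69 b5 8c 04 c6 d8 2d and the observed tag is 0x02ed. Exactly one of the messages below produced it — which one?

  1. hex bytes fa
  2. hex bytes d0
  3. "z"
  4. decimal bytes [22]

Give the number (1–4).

4

Key hex bytes 6e 69 b5 8c 04 c6 d8 2d is 8 bytes > B = 5, so hash it first: H(key) = 03 e7, then zero-pad to 5 bytes: K' = 03 e7 00 00 00.
K' ⊕ ipad = 35 d1 36 36 36; K' ⊕ opad = 5f bb 5c 5c 5c.
m1: inner = H(35 d1 36 36 36 fa) = 02 a2; tag = H(5f bb 5c 5c 5c 02 a2) = 02d2
m2: inner = H(35 d1 36 36 36 d0) = 02 78; tag = H(5f bb 5c 5c 5c 02 78) = 02a8
m3: inner = H(35 d1 36 36 36 7a) = 02 22; tag = H(5f bb 5c 5c 5c 02 22) = 0252
m4: inner = H(35 d1 36 36 36 16) = 01 be; tag = H(5f bb 5c 5c 5c 01 be) = 02ed ← matches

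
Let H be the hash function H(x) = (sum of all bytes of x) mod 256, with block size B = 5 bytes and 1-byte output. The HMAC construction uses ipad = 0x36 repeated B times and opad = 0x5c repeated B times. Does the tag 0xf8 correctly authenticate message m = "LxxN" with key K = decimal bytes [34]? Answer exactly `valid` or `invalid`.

Key decimal bytes [34] = 22 is 1 byte ≤ B = 5; zero-pad to 5 bytes: K' = 22 00 00 00 00.
K' ⊕ ipad = 14 36 36 36 36; K' ⊕ opad = 7e 5c 5c 5c 5c.
Inner hash: sum = 20+54+54+54+54+76+120+120+78 = 630; mod 256 = 118 → 76.
Outer hash (recomputed tag): sum = 126+92+92+92+92+118 = 612; mod 256 = 100 → 64.
Recomputed tag = 64; claimed = f8 → mismatch.

invalid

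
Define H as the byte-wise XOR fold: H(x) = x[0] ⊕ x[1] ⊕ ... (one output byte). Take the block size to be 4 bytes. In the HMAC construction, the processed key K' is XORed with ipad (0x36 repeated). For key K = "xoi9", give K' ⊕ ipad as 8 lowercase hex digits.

Key "xoi9" = 78 6f 69 39 is exactly B = 4 bytes: K' = 78 6f 69 39.
XOR each byte with 0x36: 78⊕36=4e, 6f⊕36=59, 69⊕36=5f, 39⊕36=0f.

4e595f0f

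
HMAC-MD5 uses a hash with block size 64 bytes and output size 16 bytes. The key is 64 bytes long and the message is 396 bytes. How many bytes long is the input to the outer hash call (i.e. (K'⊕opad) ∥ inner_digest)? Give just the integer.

Key is 64 ≤ 64 bytes, zero-padded: |K'| = 64.
Outer input = (K'⊕opad) ∥ H(inner) → 64 + 16 = 80 bytes.

80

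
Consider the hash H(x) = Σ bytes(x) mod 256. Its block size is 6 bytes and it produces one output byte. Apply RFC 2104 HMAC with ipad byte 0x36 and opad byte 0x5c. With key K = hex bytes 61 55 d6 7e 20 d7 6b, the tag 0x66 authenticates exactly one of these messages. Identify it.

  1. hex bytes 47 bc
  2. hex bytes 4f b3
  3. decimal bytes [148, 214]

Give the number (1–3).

Key hex bytes 61 55 d6 7e 20 d7 6b is 7 bytes > B = 6, so hash it first: H(key) = 6c, then zero-pad to 6 bytes: K' = 6c 00 00 00 00 00.
K' ⊕ ipad = 5a 36 36 36 36 36; K' ⊕ opad = 30 5c 5c 5c 5c 5c.
m1: inner = H(5a 36 36 36 36 36 47 bc) = 6b; tag = H(30 5c 5c 5c 5c 5c 6b) = 67
m2: inner = H(5a 36 36 36 36 36 4f b3) = 6a; tag = H(30 5c 5c 5c 5c 5c 6a) = 66 ← matches
m3: inner = H(5a 36 36 36 36 36 94 d6) = d2; tag = H(30 5c 5c 5c 5c 5c d2) = ce

2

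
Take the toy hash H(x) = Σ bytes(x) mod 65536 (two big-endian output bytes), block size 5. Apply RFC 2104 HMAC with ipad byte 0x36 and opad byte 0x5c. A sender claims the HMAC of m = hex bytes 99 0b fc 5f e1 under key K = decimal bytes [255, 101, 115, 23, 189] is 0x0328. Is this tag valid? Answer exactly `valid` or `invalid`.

valid

Key decimal bytes [255, 101, 115, 23, 189] = ff 65 73 17 bd is exactly B = 5 bytes: K' = ff 65 73 17 bd.
K' ⊕ ipad = c9 53 45 21 8b; K' ⊕ opad = a3 39 2f 4b e1.
Inner hash: sum = 201+83+69+33+139+153+11+252+95+225 = 1261 → 04 ed.
Outer hash (recomputed tag): sum = 163+57+47+75+225+4+237 = 808 → 03 28.
Recomputed tag = 0328; claimed = 0328 → match.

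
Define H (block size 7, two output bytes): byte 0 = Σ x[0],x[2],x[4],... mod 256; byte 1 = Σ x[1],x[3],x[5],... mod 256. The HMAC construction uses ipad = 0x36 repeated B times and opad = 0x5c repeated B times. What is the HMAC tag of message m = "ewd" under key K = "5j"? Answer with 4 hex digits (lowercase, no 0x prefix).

0e0a

Key "5j" = 35 6a is 2 bytes ≤ B = 7; zero-pad to 7 bytes: K' = 35 6a 00 00 00 00 00.
K' ⊕ ipad = 03 5c 36 36 36 36 36.  K' ⊕ opad = 69 36 5c 5c 5c 5c 5c.
Inner input = (K'⊕ipad) ∥ m = 03 5c 36 36 36 36 36 ∥ 65 77 64.
Inner hash: even-index sum = 284 mod 256 = 28; odd-index sum = 401 mod 256 = 145 → 1c 91.
Outer input = (K'⊕opad) ∥ inner = 69 36 5c 5c 5c 5c 5c ∥ 1c 91.
Outer hash (tag): even-index sum = 526 mod 256 = 14; odd-index sum = 266 mod 256 = 10 → 0e 0a.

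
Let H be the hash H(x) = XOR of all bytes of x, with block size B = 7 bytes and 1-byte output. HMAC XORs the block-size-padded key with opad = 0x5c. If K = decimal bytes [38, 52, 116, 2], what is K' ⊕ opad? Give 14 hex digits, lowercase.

Key decimal bytes [38, 52, 116, 2] = 26 34 74 02 is 4 bytes ≤ B = 7; zero-pad to 7 bytes: K' = 26 34 74 02 00 00 00.
XOR each byte with 0x5c: 26⊕5c=7a, 34⊕5c=68, 74⊕5c=28, 02⊕5c=5e, 00⊕5c=5c, 00⊕5c=5c, 00⊕5c=5c.

7a68285e5c5c5c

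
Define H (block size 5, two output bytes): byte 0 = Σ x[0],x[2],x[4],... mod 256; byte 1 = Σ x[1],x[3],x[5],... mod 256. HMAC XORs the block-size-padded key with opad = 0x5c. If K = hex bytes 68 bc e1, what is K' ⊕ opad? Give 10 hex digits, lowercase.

34e0bd5c5c

Key hex bytes 68 bc e1 is 3 bytes ≤ B = 5; zero-pad to 5 bytes: K' = 68 bc e1 00 00.
XOR each byte with 0x5c: 68⊕5c=34, bc⊕5c=e0, e1⊕5c=bd, 00⊕5c=5c, 00⊕5c=5c.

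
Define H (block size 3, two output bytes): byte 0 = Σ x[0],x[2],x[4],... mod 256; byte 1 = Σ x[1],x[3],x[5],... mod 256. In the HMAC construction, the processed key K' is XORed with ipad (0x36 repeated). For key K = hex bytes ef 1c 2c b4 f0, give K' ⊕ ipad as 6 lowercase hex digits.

Key hex bytes ef 1c 2c b4 f0 is 5 bytes > B = 3, so hash it first: H(key) = 0b d0, then zero-pad to 3 bytes: K' = 0b d0 00.
XOR each byte with 0x36: 0b⊕36=3d, d0⊕36=e6, 00⊕36=36.

3de636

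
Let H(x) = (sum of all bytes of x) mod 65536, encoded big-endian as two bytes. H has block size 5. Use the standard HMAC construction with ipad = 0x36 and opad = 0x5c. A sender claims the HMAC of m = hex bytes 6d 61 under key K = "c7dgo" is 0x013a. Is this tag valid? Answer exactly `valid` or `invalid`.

Key "c7dgo" = 63 37 64 67 6f is exactly B = 5 bytes: K' = 63 37 64 67 6f.
K' ⊕ ipad = 55 01 52 51 59; K' ⊕ opad = 3f 6b 38 3b 33.
Inner hash: sum = 85+1+82+81+89+109+97 = 544 → 02 20.
Outer hash (recomputed tag): sum = 63+107+56+59+51+2+32 = 370 → 01 72.
Recomputed tag = 0172; claimed = 013a → mismatch.

invalid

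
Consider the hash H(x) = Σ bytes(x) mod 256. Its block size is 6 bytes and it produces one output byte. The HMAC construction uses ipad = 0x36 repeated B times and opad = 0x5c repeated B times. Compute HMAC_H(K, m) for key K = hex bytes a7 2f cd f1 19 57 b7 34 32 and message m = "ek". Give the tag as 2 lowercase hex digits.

Key hex bytes a7 2f cd f1 19 57 b7 34 32 is 9 bytes > B = 6, so hash it first: H(key) = 21, then zero-pad to 6 bytes: K' = 21 00 00 00 00 00.
K' ⊕ ipad = 17 36 36 36 36 36.  K' ⊕ opad = 7d 5c 5c 5c 5c 5c.
Inner input = (K'⊕ipad) ∥ m = 17 36 36 36 36 36 ∥ 65 6b.
Inner hash: sum = 23+54+54+54+54+54+101+107 = 501; mod 256 = 245 → f5.
Outer input = (K'⊕opad) ∥ inner = 7d 5c 5c 5c 5c 5c ∥ f5.
Outer hash (tag): sum = 125+92+92+92+92+92+245 = 830; mod 256 = 62 → 3e.

3e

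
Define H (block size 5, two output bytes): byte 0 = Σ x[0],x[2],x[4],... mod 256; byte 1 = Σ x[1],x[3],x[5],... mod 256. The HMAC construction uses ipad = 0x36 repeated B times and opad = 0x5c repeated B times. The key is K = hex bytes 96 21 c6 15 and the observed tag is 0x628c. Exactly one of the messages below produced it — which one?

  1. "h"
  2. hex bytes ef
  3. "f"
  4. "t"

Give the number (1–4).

1

Key hex bytes 96 21 c6 15 is 4 bytes ≤ B = 5; zero-pad to 5 bytes: K' = 96 21 c6 15 00.
K' ⊕ ipad = a0 17 f0 23 36; K' ⊕ opad = ca 7d 9a 49 5c.
m1: inner = H(a0 17 f0 23 36 68) = c6 a2; tag = H(ca 7d 9a 49 5c c6 a2) = 628c ← matches
m2: inner = H(a0 17 f0 23 36 ef) = c6 29; tag = H(ca 7d 9a 49 5c c6 29) = e98c
m3: inner = H(a0 17 f0 23 36 66) = c6 a0; tag = H(ca 7d 9a 49 5c c6 a0) = 608c
m4: inner = H(a0 17 f0 23 36 74) = c6 ae; tag = H(ca 7d 9a 49 5c c6 ae) = 6e8c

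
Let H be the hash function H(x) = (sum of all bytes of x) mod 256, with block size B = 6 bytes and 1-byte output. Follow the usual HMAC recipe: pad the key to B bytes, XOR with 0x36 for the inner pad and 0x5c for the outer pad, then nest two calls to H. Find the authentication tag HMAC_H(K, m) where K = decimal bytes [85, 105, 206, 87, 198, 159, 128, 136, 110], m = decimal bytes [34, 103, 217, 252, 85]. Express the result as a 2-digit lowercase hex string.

f7

Key decimal bytes [85, 105, 206, 87, 198, 159, 128, 136, 110] = 55 69 ce 57 c6 9f 80 88 6e is 9 bytes > B = 6, so hash it first: H(key) = be, then zero-pad to 6 bytes: K' = be 00 00 00 00 00.
K' ⊕ ipad = 88 36 36 36 36 36.  K' ⊕ opad = e2 5c 5c 5c 5c 5c.
Inner input = (K'⊕ipad) ∥ m = 88 36 36 36 36 36 ∥ 22 67 d9 fc 55.
Inner hash: sum = 136+54+54+54+54+54+34+103+217+252+85 = 1097; mod 256 = 73 → 49.
Outer input = (K'⊕opad) ∥ inner = e2 5c 5c 5c 5c 5c ∥ 49.
Outer hash (tag): sum = 226+92+92+92+92+92+73 = 759; mod 256 = 247 → f7.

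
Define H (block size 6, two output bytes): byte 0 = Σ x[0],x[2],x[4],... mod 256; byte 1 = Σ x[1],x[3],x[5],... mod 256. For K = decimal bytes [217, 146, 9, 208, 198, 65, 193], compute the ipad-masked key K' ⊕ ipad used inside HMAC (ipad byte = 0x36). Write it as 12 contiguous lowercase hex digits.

Key decimal bytes [217, 146, 9, 208, 198, 65, 193] = d9 92 09 d0 c6 41 c1 is 7 bytes > B = 6, so hash it first: H(key) = 69 a3, then zero-pad to 6 bytes: K' = 69 a3 00 00 00 00.
XOR each byte with 0x36: 69⊕36=5f, a3⊕36=95, 00⊕36=36, 00⊕36=36, 00⊕36=36, 00⊕36=36.

5f9536363636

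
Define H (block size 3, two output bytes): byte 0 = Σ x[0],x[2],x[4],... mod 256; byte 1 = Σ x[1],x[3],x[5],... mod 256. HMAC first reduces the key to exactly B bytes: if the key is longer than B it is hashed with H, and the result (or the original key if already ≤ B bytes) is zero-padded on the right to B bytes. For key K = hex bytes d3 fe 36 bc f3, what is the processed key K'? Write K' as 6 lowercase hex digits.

fcba00

|K| = 5 > B = 3, so first hash the key.
H(K): even-index sum = 508 mod 256 = 252; odd-index sum = 442 mod 256 = 186 → fc ba.
Zero-pad H(K) = fc ba to 3 bytes: K' = fc ba 00.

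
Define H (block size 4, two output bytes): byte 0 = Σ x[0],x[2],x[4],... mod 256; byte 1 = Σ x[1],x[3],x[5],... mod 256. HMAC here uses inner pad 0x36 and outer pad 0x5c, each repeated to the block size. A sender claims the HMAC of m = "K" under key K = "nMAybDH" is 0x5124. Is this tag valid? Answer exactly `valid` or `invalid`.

Key "nMAybDH" = 6e 4d 41 79 62 44 48 is 7 bytes > B = 4, so hash it first: H(key) = 59 0a, then zero-pad to 4 bytes: K' = 59 0a 00 00.
K' ⊕ ipad = 6f 3c 36 36; K' ⊕ opad = 05 56 5c 5c.
Inner hash: even-index sum = 240 mod 256 = 240; odd-index sum = 114 mod 256 = 114 → f0 72.
Outer hash (recomputed tag): even-index sum = 337 mod 256 = 81; odd-index sum = 292 mod 256 = 36 → 51 24.
Recomputed tag = 5124; claimed = 5124 → match.

valid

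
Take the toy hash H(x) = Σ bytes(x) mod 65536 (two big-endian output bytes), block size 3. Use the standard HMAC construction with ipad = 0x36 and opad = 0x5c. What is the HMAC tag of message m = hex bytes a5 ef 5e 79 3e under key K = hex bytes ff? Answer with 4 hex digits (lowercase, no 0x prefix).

Key hex bytes ff is 1 byte ≤ B = 3; zero-pad to 3 bytes: K' = ff 00 00.
K' ⊕ ipad = c9 36 36.  K' ⊕ opad = a3 5c 5c.
Inner input = (K'⊕ipad) ∥ m = c9 36 36 ∥ a5 ef 5e 79 3e.
Inner hash: sum = 201+54+54+165+239+94+121+62 = 990 → 03 de.
Outer input = (K'⊕opad) ∥ inner = a3 5c 5c ∥ 03 de.
Outer hash (tag): sum = 163+92+92+3+222 = 572 → 02 3c.

023c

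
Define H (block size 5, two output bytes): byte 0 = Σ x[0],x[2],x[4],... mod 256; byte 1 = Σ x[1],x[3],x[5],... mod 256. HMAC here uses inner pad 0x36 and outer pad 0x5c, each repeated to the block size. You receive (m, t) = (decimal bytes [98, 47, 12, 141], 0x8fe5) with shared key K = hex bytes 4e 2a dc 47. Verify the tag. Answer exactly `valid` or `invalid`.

Key hex bytes 4e 2a dc 47 is 4 bytes ≤ B = 5; zero-pad to 5 bytes: K' = 4e 2a dc 47 00.
K' ⊕ ipad = 78 1c ea 71 36; K' ⊕ opad = 12 76 80 1b 5c.
Inner hash: even-index sum = 596 mod 256 = 84; odd-index sum = 251 mod 256 = 251 → 54 fb.
Outer hash (recomputed tag): even-index sum = 489 mod 256 = 233; odd-index sum = 229 mod 256 = 229 → e9 e5.
Recomputed tag = e9e5; claimed = 8fe5 → mismatch.

invalid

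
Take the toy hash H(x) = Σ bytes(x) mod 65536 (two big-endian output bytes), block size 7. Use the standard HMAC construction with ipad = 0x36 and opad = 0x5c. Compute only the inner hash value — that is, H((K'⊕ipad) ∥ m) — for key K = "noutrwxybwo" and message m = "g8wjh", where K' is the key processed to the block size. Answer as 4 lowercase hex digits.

Key "noutrwxybwo" = 6e 6f 75 74 72 77 78 79 62 77 6f is 11 bytes > B = 7, so hash it first: H(key) = 04 e8, then zero-pad to 7 bytes: K' = 04 e8 00 00 00 00 00.
K' ⊕ ipad = 32 de 36 36 36 36 36.
Inner input = 32 de 36 36 36 36 36 ∥ 67 38 77 6a 68.
Inner hash: sum = 50+222+54+54+54+54+54+103+56+119+106+104 = 1030 → 04 06.

0406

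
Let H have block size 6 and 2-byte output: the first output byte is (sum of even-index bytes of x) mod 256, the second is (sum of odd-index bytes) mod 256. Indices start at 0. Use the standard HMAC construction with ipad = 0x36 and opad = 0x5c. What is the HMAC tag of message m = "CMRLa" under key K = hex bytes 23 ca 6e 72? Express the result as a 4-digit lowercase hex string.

Key hex bytes 23 ca 6e 72 is 4 bytes ≤ B = 6; zero-pad to 6 bytes: K' = 23 ca 6e 72 00 00.
K' ⊕ ipad = 15 fc 58 44 36 36.  K' ⊕ opad = 7f 96 32 2e 5c 5c.
Inner input = (K'⊕ipad) ∥ m = 15 fc 58 44 36 36 ∥ 43 4d 52 4c 61.
Inner hash: even-index sum = 409 mod 256 = 153; odd-index sum = 527 mod 256 = 15 → 99 0f.
Outer input = (K'⊕opad) ∥ inner = 7f 96 32 2e 5c 5c ∥ 99 0f.
Outer hash (tag): even-index sum = 422 mod 256 = 166; odd-index sum = 303 mod 256 = 47 → a6 2f.

a62f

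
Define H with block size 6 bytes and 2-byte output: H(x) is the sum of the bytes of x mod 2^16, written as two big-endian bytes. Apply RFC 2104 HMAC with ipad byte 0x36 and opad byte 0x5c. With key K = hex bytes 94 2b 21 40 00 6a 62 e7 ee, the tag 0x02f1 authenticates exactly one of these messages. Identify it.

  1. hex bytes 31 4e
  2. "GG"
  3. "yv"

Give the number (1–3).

Key hex bytes 94 2b 21 40 00 6a 62 e7 ee is 9 bytes > B = 6, so hash it first: H(key) = 03 c1, then zero-pad to 6 bytes: K' = 03 c1 00 00 00 00.
K' ⊕ ipad = 35 f7 36 36 36 36; K' ⊕ opad = 5f 9d 5c 5c 5c 5c.
m1: inner = H(35 f7 36 36 36 36 31 4e) = 02 83; tag = H(5f 9d 5c 5c 5c 5c 02 83) = 02f1 ← matches
m2: inner = H(35 f7 36 36 36 36 47 47) = 02 92; tag = H(5f 9d 5c 5c 5c 5c 02 92) = 0300
m3: inner = H(35 f7 36 36 36 36 79 76) = 02 f3; tag = H(5f 9d 5c 5c 5c 5c 02 f3) = 0361

1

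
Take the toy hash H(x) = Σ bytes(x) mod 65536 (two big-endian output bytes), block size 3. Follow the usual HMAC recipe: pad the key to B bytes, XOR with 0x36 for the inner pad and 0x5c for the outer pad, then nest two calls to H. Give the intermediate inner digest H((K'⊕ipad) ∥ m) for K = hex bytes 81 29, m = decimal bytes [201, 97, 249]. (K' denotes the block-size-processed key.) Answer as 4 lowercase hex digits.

Key hex bytes 81 29 is 2 bytes ≤ B = 3; zero-pad to 3 bytes: K' = 81 29 00.
K' ⊕ ipad = b7 1f 36.
Inner input = b7 1f 36 ∥ c9 61 f9.
Inner hash: sum = 183+31+54+201+97+249 = 815 → 03 2f.

032f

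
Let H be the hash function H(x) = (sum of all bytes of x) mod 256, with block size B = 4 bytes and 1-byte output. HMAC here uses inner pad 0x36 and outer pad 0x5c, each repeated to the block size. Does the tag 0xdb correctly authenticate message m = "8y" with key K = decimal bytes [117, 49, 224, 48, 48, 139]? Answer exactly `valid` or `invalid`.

valid

Key decimal bytes [117, 49, 224, 48, 48, 139] = 75 31 e0 30 30 8b is 6 bytes > B = 4, so hash it first: H(key) = 71, then zero-pad to 4 bytes: K' = 71 00 00 00.
K' ⊕ ipad = 47 36 36 36; K' ⊕ opad = 2d 5c 5c 5c.
Inner hash: sum = 71+54+54+54+56+121 = 410; mod 256 = 154 → 9a.
Outer hash (recomputed tag): sum = 45+92+92+92+154 = 475; mod 256 = 219 → db.
Recomputed tag = db; claimed = db → match.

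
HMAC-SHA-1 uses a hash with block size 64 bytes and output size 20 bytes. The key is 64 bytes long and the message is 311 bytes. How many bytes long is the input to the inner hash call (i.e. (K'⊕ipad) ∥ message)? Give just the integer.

375

Key is 64 ≤ 64 bytes, zero-padded: |K'| = 64.
Inner input = (K'⊕ipad) ∥ m → 64 + 311 = 375 bytes.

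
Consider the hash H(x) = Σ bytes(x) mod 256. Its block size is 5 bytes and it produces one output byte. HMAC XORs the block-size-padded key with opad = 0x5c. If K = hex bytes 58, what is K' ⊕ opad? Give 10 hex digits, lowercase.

045c5c5c5c

Key hex bytes 58 is 1 byte ≤ B = 5; zero-pad to 5 bytes: K' = 58 00 00 00 00.
XOR each byte with 0x5c: 58⊕5c=04, 00⊕5c=5c, 00⊕5c=5c, 00⊕5c=5c, 00⊕5c=5c.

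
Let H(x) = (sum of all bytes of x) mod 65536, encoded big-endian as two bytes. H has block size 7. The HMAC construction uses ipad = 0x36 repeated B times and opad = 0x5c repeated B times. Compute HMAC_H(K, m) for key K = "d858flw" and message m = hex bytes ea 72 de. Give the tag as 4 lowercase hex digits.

0297

Key "d858flw" = 64 38 35 38 66 6c 77 is exactly B = 7 bytes: K' = 64 38 35 38 66 6c 77.
K' ⊕ ipad = 52 0e 03 0e 50 5a 41.  K' ⊕ opad = 38 64 69 64 3a 30 2b.
Inner input = (K'⊕ipad) ∥ m = 52 0e 03 0e 50 5a 41 ∥ ea 72 de.
Inner hash: sum = 82+14+3+14+80+90+65+234+114+222 = 918 → 03 96.
Outer input = (K'⊕opad) ∥ inner = 38 64 69 64 3a 30 2b ∥ 03 96.
Outer hash (tag): sum = 56+100+105+100+58+48+43+3+150 = 663 → 02 97.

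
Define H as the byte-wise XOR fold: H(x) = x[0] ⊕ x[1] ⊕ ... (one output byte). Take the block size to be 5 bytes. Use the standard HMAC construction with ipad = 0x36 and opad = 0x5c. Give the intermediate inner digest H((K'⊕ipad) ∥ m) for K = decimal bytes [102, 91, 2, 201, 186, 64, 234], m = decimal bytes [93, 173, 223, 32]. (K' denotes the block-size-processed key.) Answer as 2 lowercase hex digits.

Key decimal bytes [102, 91, 2, 201, 186, 64, 234] = 66 5b 02 c9 ba 40 ea is 7 bytes > B = 5, so hash it first: H(key) = e6, then zero-pad to 5 bytes: K' = e6 00 00 00 00.
K' ⊕ ipad = d0 36 36 36 36.
Inner input = d0 36 36 36 36 ∥ 5d ad df 20.
Inner hash: XOR d0⊕36⊕36⊕36⊕36⊕5d⊕ad⊕df⊕20 = df.

df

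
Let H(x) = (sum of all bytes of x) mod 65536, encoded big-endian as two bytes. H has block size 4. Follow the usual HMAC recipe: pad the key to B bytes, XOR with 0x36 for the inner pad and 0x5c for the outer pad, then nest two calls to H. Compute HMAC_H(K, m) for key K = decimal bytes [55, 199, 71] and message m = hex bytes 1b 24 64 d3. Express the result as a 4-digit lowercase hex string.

018f

Key decimal bytes [55, 199, 71] = 37 c7 47 is 3 bytes ≤ B = 4; zero-pad to 4 bytes: K' = 37 c7 47 00.
K' ⊕ ipad = 01 f1 71 36.  K' ⊕ opad = 6b 9b 1b 5c.
Inner input = (K'⊕ipad) ∥ m = 01 f1 71 36 ∥ 1b 24 64 d3.
Inner hash: sum = 1+241+113+54+27+36+100+211 = 783 → 03 0f.
Outer input = (K'⊕opad) ∥ inner = 6b 9b 1b 5c ∥ 03 0f.
Outer hash (tag): sum = 107+155+27+92+3+15 = 399 → 01 8f.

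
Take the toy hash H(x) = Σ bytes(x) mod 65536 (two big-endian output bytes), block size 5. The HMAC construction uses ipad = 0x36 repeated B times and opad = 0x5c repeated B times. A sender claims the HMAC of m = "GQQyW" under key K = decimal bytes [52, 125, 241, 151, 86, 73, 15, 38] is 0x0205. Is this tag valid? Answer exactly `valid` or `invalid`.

invalid

Key decimal bytes [52, 125, 241, 151, 86, 73, 15, 38] = 34 7d f1 97 56 49 0f 26 is 8 bytes > B = 5, so hash it first: H(key) = 03 0d, then zero-pad to 5 bytes: K' = 03 0d 00 00 00.
K' ⊕ ipad = 35 3b 36 36 36; K' ⊕ opad = 5f 51 5c 5c 5c.
Inner hash: sum = 53+59+54+54+54+71+81+81+121+87 = 715 → 02 cb.
Outer hash (recomputed tag): sum = 95+81+92+92+92+2+203 = 657 → 02 91.
Recomputed tag = 0291; claimed = 0205 → mismatch.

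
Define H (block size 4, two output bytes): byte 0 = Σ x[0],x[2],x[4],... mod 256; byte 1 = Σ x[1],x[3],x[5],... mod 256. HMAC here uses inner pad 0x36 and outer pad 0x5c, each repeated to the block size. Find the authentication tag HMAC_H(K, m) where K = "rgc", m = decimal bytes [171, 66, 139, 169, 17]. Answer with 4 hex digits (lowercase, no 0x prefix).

4d09

Key "rgc" = 72 67 63 is 3 bytes ≤ B = 4; zero-pad to 4 bytes: K' = 72 67 63 00.
K' ⊕ ipad = 44 51 55 36.  K' ⊕ opad = 2e 3b 3f 5c.
Inner input = (K'⊕ipad) ∥ m = 44 51 55 36 ∥ ab 42 8b a9 11.
Inner hash: even-index sum = 480 mod 256 = 224; odd-index sum = 370 mod 256 = 114 → e0 72.
Outer input = (K'⊕opad) ∥ inner = 2e 3b 3f 5c ∥ e0 72.
Outer hash (tag): even-index sum = 333 mod 256 = 77; odd-index sum = 265 mod 256 = 9 → 4d 09.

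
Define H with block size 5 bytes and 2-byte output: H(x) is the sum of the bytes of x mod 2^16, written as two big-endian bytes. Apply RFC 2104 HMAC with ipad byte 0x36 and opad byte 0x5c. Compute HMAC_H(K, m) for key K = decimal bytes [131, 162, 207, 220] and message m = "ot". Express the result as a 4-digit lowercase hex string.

0395

Key decimal bytes [131, 162, 207, 220] = 83 a2 cf dc is 4 bytes ≤ B = 5; zero-pad to 5 bytes: K' = 83 a2 cf dc 00.
K' ⊕ ipad = b5 94 f9 ea 36.  K' ⊕ opad = df fe 93 80 5c.
Inner input = (K'⊕ipad) ∥ m = b5 94 f9 ea 36 ∥ 6f 74.
Inner hash: sum = 181+148+249+234+54+111+116 = 1093 → 04 45.
Outer input = (K'⊕opad) ∥ inner = df fe 93 80 5c ∥ 04 45.
Outer hash (tag): sum = 223+254+147+128+92+4+69 = 917 → 03 95.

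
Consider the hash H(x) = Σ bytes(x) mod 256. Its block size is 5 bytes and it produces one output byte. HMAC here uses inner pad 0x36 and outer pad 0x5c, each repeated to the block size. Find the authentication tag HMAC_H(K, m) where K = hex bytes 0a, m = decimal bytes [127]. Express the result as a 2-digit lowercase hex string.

59

Key hex bytes 0a is 1 byte ≤ B = 5; zero-pad to 5 bytes: K' = 0a 00 00 00 00.
K' ⊕ ipad = 3c 36 36 36 36.  K' ⊕ opad = 56 5c 5c 5c 5c.
Inner input = (K'⊕ipad) ∥ m = 3c 36 36 36 36 ∥ 7f.
Inner hash: sum = 60+54+54+54+54+127 = 403; mod 256 = 147 → 93.
Outer input = (K'⊕opad) ∥ inner = 56 5c 5c 5c 5c ∥ 93.
Outer hash (tag): sum = 86+92+92+92+92+147 = 601; mod 256 = 89 → 59.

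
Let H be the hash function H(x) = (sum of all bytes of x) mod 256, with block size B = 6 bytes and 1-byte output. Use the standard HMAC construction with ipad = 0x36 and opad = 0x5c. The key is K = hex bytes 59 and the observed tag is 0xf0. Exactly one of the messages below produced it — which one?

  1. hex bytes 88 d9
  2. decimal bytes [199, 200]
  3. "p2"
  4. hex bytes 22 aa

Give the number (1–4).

3

Key hex bytes 59 is 1 byte ≤ B = 6; zero-pad to 6 bytes: K' = 59 00 00 00 00 00.
K' ⊕ ipad = 6f 36 36 36 36 36; K' ⊕ opad = 05 5c 5c 5c 5c 5c.
m1: inner = H(6f 36 36 36 36 36 88 d9) = de; tag = H(05 5c 5c 5c 5c 5c de) = af
m2: inner = H(6f 36 36 36 36 36 c7 c8) = 0c; tag = H(05 5c 5c 5c 5c 5c 0c) = dd
m3: inner = H(6f 36 36 36 36 36 70 32) = 1f; tag = H(05 5c 5c 5c 5c 5c 1f) = f0 ← matches
m4: inner = H(6f 36 36 36 36 36 22 aa) = 49; tag = H(05 5c 5c 5c 5c 5c 49) = 1a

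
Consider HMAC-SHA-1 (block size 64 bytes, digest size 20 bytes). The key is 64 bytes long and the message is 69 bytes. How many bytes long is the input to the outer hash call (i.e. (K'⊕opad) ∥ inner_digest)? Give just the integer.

Key is 64 ≤ 64 bytes, zero-padded: |K'| = 64.
Outer input = (K'⊕opad) ∥ H(inner) → 64 + 20 = 84 bytes.

84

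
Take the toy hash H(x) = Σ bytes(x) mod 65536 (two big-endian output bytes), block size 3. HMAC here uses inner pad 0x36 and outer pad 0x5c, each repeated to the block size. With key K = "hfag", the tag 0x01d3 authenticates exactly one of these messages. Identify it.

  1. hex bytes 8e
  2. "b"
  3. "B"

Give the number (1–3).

3

Key "hfag" = 68 66 61 67 is 4 bytes > B = 3, so hash it first: H(key) = 01 96, then zero-pad to 3 bytes: K' = 01 96 00.
K' ⊕ ipad = 37 a0 36; K' ⊕ opad = 5d ca 5c.
m1: inner = H(37 a0 36 8e) = 01 9b; tag = H(5d ca 5c 01 9b) = 021f
m2: inner = H(37 a0 36 62) = 01 6f; tag = H(5d ca 5c 01 6f) = 01f3
m3: inner = H(37 a0 36 42) = 01 4f; tag = H(5d ca 5c 01 4f) = 01d3 ← matches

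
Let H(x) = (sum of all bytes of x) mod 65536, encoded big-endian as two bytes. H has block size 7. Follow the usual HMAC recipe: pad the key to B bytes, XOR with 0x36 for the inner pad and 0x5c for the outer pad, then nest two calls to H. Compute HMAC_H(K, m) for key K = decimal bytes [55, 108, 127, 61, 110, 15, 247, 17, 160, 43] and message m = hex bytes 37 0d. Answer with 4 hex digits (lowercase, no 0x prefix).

Key decimal bytes [55, 108, 127, 61, 110, 15, 247, 17, 160, 43] = 37 6c 7f 3d 6e 0f f7 11 a0 2b is 10 bytes > B = 7, so hash it first: H(key) = 03 af, then zero-pad to 7 bytes: K' = 03 af 00 00 00 00 00.
K' ⊕ ipad = 35 99 36 36 36 36 36.  K' ⊕ opad = 5f f3 5c 5c 5c 5c 5c.
Inner input = (K'⊕ipad) ∥ m = 35 99 36 36 36 36 36 ∥ 37 0d.
Inner hash: sum = 53+153+54+54+54+54+54+55+13 = 544 → 02 20.
Outer input = (K'⊕opad) ∥ inner = 5f f3 5c 5c 5c 5c 5c ∥ 02 20.
Outer hash (tag): sum = 95+243+92+92+92+92+92+2+32 = 832 → 03 40.

0340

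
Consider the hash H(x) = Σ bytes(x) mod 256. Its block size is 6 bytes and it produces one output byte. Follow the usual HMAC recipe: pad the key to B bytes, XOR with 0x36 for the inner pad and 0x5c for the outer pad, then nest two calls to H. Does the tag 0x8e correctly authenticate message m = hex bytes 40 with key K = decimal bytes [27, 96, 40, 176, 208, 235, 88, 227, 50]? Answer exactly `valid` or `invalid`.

valid

Key decimal bytes [27, 96, 40, 176, 208, 235, 88, 227, 50] = 1b 60 28 b0 d0 eb 58 e3 32 is 9 bytes > B = 6, so hash it first: H(key) = 7b, then zero-pad to 6 bytes: K' = 7b 00 00 00 00 00.
K' ⊕ ipad = 4d 36 36 36 36 36; K' ⊕ opad = 27 5c 5c 5c 5c 5c.
Inner hash: sum = 77+54+54+54+54+54+64 = 411; mod 256 = 155 → 9b.
Outer hash (recomputed tag): sum = 39+92+92+92+92+92+155 = 654; mod 256 = 142 → 8e.
Recomputed tag = 8e; claimed = 8e → match.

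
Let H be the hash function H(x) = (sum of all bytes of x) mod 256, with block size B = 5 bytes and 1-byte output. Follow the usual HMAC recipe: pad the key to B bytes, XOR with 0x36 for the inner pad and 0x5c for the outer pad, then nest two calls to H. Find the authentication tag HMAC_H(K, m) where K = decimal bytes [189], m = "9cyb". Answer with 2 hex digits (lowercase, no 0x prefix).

Key decimal bytes [189] = bd is 1 byte ≤ B = 5; zero-pad to 5 bytes: K' = bd 00 00 00 00.
K' ⊕ ipad = 8b 36 36 36 36.  K' ⊕ opad = e1 5c 5c 5c 5c.
Inner input = (K'⊕ipad) ∥ m = 8b 36 36 36 36 ∥ 39 63 79 62.
Inner hash: sum = 139+54+54+54+54+57+99+121+98 = 730; mod 256 = 218 → da.
Outer input = (K'⊕opad) ∥ inner = e1 5c 5c 5c 5c ∥ da.
Outer hash (tag): sum = 225+92+92+92+92+218 = 811; mod 256 = 43 → 2b.

2b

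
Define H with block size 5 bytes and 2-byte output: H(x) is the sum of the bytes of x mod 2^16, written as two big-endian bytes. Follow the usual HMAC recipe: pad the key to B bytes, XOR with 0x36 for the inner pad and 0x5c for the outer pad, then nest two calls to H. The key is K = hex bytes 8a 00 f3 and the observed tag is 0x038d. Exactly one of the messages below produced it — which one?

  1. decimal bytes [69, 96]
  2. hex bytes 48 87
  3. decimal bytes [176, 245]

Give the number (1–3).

Key hex bytes 8a 00 f3 is 3 bytes ≤ B = 5; zero-pad to 5 bytes: K' = 8a 00 f3 00 00.
K' ⊕ ipad = bc 36 c5 36 36; K' ⊕ opad = d6 5c af 5c 5c.
m1: inner = H(bc 36 c5 36 36 45 60) = 02 c8; tag = H(d6 5c af 5c 5c 02 c8) = 0363
m2: inner = H(bc 36 c5 36 36 48 87) = 02 f2; tag = H(d6 5c af 5c 5c 02 f2) = 038d ← matches
m3: inner = H(bc 36 c5 36 36 b0 f5) = 03 c8; tag = H(d6 5c af 5c 5c 03 c8) = 0364

2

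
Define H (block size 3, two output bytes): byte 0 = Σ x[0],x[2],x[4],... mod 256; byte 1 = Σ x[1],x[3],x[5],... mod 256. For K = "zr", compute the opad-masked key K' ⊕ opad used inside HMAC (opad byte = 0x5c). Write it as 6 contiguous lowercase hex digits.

262e5c

Key "zr" = 7a 72 is 2 bytes ≤ B = 3; zero-pad to 3 bytes: K' = 7a 72 00.
XOR each byte with 0x5c: 7a⊕5c=26, 72⊕5c=2e, 00⊕5c=5c.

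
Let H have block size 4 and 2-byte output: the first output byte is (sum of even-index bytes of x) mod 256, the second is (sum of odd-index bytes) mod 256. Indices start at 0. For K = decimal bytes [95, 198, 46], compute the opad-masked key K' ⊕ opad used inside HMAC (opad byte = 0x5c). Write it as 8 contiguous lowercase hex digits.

Key decimal bytes [95, 198, 46] = 5f c6 2e is 3 bytes ≤ B = 4; zero-pad to 4 bytes: K' = 5f c6 2e 00.
XOR each byte with 0x5c: 5f⊕5c=03, c6⊕5c=9a, 2e⊕5c=72, 00⊕5c=5c.

039a725c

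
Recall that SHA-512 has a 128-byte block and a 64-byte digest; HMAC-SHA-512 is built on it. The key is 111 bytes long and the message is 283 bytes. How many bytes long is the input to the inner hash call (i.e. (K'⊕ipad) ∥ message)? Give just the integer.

Key is 111 ≤ 128 bytes, zero-padded: |K'| = 128.
Inner input = (K'⊕ipad) ∥ m → 128 + 283 = 411 bytes.

411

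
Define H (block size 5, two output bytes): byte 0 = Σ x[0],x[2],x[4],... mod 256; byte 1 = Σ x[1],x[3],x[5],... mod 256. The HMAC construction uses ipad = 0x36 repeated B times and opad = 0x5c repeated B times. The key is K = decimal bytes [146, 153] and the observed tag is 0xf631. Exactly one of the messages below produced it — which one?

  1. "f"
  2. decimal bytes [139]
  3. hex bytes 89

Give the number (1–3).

Key decimal bytes [146, 153] = 92 99 is 2 bytes ≤ B = 5; zero-pad to 5 bytes: K' = 92 99 00 00 00.
K' ⊕ ipad = a4 af 36 36 36; K' ⊕ opad = ce c5 5c 5c 5c.
m1: inner = H(a4 af 36 36 36 66) = 10 4b; tag = H(ce c5 5c 5c 5c 10 4b) = d131
m2: inner = H(a4 af 36 36 36 8b) = 10 70; tag = H(ce c5 5c 5c 5c 10 70) = f631 ← matches
m3: inner = H(a4 af 36 36 36 89) = 10 6e; tag = H(ce c5 5c 5c 5c 10 6e) = f431

2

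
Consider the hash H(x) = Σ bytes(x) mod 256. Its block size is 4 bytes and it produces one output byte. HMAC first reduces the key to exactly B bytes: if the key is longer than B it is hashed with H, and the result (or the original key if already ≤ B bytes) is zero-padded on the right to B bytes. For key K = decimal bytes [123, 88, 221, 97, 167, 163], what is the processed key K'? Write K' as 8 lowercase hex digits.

5b000000

|K| = 6 > B = 4, so first hash the key.
H(K): sum = 123+88+221+97+167+163 = 859; mod 256 = 91 → 5b.
Zero-pad H(K) = 5b to 4 bytes: K' = 5b 00 00 00.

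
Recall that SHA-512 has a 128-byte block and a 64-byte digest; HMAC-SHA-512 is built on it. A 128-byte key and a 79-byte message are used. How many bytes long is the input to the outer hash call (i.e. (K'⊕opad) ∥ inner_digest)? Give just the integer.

Key is 128 ≤ 128 bytes, zero-padded: |K'| = 128.
Outer input = (K'⊕opad) ∥ H(inner) → 128 + 64 = 192 bytes.

192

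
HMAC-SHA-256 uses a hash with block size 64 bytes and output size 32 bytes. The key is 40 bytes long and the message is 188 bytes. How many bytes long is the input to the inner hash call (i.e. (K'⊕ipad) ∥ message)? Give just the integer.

Key is 40 ≤ 64 bytes, zero-padded: |K'| = 64.
Inner input = (K'⊕ipad) ∥ m → 64 + 188 = 252 bytes.

252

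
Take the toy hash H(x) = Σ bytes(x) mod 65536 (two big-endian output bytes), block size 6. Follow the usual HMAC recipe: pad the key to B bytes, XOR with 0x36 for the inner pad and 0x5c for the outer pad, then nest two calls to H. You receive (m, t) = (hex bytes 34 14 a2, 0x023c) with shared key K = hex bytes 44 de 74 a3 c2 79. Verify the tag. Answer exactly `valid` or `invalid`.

invalid

Key hex bytes 44 de 74 a3 c2 79 is exactly B = 6 bytes: K' = 44 de 74 a3 c2 79.
K' ⊕ ipad = 72 e8 42 95 f4 4f; K' ⊕ opad = 18 82 28 ff 9e 25.
Inner hash: sum = 114+232+66+149+244+79+52+20+162 = 1118 → 04 5e.
Outer hash (recomputed tag): sum = 24+130+40+255+158+37+4+94 = 742 → 02 e6.
Recomputed tag = 02e6; claimed = 023c → mismatch.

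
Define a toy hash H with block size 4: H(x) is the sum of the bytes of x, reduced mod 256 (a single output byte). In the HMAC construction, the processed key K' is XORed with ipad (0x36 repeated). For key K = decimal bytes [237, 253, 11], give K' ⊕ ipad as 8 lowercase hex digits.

Key decimal bytes [237, 253, 11] = ed fd 0b is 3 bytes ≤ B = 4; zero-pad to 4 bytes: K' = ed fd 0b 00.
XOR each byte with 0x36: ed⊕36=db, fd⊕36=cb, 0b⊕36=3d, 00⊕36=36.

dbcb3d36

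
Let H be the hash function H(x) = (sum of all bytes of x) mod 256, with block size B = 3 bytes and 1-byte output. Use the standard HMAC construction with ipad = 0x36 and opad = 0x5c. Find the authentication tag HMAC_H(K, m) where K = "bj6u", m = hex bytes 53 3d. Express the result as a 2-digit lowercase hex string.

Key "bj6u" = 62 6a 36 75 is 4 bytes > B = 3, so hash it first: H(key) = 77, then zero-pad to 3 bytes: K' = 77 00 00.
K' ⊕ ipad = 41 36 36.  K' ⊕ opad = 2b 5c 5c.
Inner input = (K'⊕ipad) ∥ m = 41 36 36 ∥ 53 3d.
Inner hash: sum = 65+54+54+83+61 = 317; mod 256 = 61 → 3d.
Outer input = (K'⊕opad) ∥ inner = 2b 5c 5c ∥ 3d.
Outer hash (tag): sum = 43+92+92+61 = 288; mod 256 = 32 → 20.

20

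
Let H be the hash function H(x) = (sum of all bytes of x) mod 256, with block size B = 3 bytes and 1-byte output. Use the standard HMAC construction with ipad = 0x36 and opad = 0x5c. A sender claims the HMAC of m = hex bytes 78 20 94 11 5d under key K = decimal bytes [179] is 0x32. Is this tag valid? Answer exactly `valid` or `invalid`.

valid

Key decimal bytes [179] = b3 is 1 byte ≤ B = 3; zero-pad to 3 bytes: K' = b3 00 00.
K' ⊕ ipad = 85 36 36; K' ⊕ opad = ef 5c 5c.
Inner hash: sum = 133+54+54+120+32+148+17+93 = 651; mod 256 = 139 → 8b.
Outer hash (recomputed tag): sum = 239+92+92+139 = 562; mod 256 = 50 → 32.
Recomputed tag = 32; claimed = 32 → match.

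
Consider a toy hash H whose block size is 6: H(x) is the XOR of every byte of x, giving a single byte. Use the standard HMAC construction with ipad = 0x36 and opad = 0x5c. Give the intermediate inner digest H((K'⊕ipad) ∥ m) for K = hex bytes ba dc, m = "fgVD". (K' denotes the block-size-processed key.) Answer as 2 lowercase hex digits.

75

Key hex bytes ba dc is 2 bytes ≤ B = 6; zero-pad to 6 bytes: K' = ba dc 00 00 00 00.
K' ⊕ ipad = 8c ea 36 36 36 36.
Inner input = 8c ea 36 36 36 36 ∥ 66 67 56 44.
Inner hash: XOR 8c⊕ea⊕36⊕36⊕36⊕36⊕66⊕67⊕56⊕44 = 75.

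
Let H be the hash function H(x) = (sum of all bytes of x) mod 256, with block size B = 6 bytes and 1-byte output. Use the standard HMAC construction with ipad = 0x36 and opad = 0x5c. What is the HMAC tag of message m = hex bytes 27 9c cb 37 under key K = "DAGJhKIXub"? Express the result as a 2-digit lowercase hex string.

33

Key "DAGJhKIXub" = 44 41 47 4a 68 4b 49 58 75 62 is 10 bytes > B = 6, so hash it first: H(key) = 41, then zero-pad to 6 bytes: K' = 41 00 00 00 00 00.
K' ⊕ ipad = 77 36 36 36 36 36.  K' ⊕ opad = 1d 5c 5c 5c 5c 5c.
Inner input = (K'⊕ipad) ∥ m = 77 36 36 36 36 36 ∥ 27 9c cb 37.
Inner hash: sum = 119+54+54+54+54+54+39+156+203+55 = 842; mod 256 = 74 → 4a.
Outer input = (K'⊕opad) ∥ inner = 1d 5c 5c 5c 5c 5c ∥ 4a.
Outer hash (tag): sum = 29+92+92+92+92+92+74 = 563; mod 256 = 51 → 33.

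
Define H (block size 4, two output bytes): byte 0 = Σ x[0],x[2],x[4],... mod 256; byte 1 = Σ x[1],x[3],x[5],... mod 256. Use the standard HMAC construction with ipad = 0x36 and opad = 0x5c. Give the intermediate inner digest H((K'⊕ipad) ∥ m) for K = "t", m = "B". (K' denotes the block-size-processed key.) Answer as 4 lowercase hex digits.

Key "t" = 74 is 1 byte ≤ B = 4; zero-pad to 4 bytes: K' = 74 00 00 00.
K' ⊕ ipad = 42 36 36 36.
Inner input = 42 36 36 36 ∥ 42.
Inner hash: even-index sum = 186 mod 256 = 186; odd-index sum = 108 mod 256 = 108 → ba 6c.

ba6c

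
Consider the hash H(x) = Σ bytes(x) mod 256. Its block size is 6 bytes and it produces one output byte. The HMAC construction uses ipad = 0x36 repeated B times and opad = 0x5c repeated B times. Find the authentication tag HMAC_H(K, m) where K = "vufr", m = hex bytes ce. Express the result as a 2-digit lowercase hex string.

Key "vufr" = 76 75 66 72 is 4 bytes ≤ B = 6; zero-pad to 6 bytes: K' = 76 75 66 72 00 00.
K' ⊕ ipad = 40 43 50 44 36 36.  K' ⊕ opad = 2a 29 3a 2e 5c 5c.
Inner input = (K'⊕ipad) ∥ m = 40 43 50 44 36 36 ∥ ce.
Inner hash: sum = 64+67+80+68+54+54+206 = 593; mod 256 = 81 → 51.
Outer input = (K'⊕opad) ∥ inner = 2a 29 3a 2e 5c 5c ∥ 51.
Outer hash (tag): sum = 42+41+58+46+92+92+81 = 452; mod 256 = 196 → c4.

c4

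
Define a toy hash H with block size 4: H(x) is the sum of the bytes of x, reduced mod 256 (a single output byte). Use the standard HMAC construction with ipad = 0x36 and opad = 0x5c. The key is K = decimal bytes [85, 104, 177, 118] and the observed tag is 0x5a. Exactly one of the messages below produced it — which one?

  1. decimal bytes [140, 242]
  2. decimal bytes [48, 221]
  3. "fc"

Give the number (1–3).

Key decimal bytes [85, 104, 177, 118] = 55 68 b1 76 is exactly B = 4 bytes: K' = 55 68 b1 76.
K' ⊕ ipad = 63 5e 87 40; K' ⊕ opad = 09 34 ed 2a.
m1: inner = H(63 5e 87 40 8c f2) = 06; tag = H(09 34 ed 2a 06) = 5a ← matches
m2: inner = H(63 5e 87 40 30 dd) = 95; tag = H(09 34 ed 2a 95) = e9
m3: inner = H(63 5e 87 40 66 63) = 51; tag = H(09 34 ed 2a 51) = a5

1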